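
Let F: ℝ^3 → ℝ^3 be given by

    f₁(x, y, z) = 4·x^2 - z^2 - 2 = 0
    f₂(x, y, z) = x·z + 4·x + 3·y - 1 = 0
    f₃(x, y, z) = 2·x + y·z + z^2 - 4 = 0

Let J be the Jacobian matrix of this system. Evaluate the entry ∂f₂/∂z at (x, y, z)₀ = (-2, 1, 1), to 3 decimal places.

-2.000

∂f₂/∂z = x.
At (-2, 1, 1) this is -2.000.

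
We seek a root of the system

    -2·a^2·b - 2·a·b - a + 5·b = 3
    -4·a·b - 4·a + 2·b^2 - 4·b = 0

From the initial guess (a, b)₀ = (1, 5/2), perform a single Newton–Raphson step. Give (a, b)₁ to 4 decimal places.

(1.4722, 11.5556)

At (1, 5/2): F = (-1.5000, -11.5000).
Jacobian J = [[-4·a·b - 2·b - 1, -2·a^2 - 2·a + 5], [-4·b - 4, -4·a + 4·b - 4]].
At the point, J = [[-16.0000, 1.0000], [-14.0000, 2.0000]] (det J = -18.0000).
Solving J·Δ = −F gives Δ = (0.4722, 9.0556).
Then the next iterate is (a, b)₁ = (1.4722, 11.5556).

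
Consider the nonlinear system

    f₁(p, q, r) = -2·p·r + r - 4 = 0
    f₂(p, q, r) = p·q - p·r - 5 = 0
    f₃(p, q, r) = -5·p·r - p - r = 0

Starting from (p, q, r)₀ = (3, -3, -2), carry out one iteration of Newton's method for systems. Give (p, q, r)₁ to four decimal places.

At (3, -3, -2): F = (6.0000, -8.0000, 29.0000).
Jacobian J = [[-2·r, 0, -2·p + 1], [q - r, p, -p], [-5·r - 1, 0, -5·p - 1]].
At the point, J = [[4.0000, 0.0000, -5.0000], [-1.0000, 3.0000, -3.0000], [9.0000, 0.0000, -16.0000]] (det J = -57.0000).
Solving J·Δ = −F gives Δ = (2.5789, 6.7895, 3.2632).
Then the next iterate is (p, q, r)₁ = (5.5789, 3.7895, 1.2632).

(5.5789, 3.7895, 1.2632)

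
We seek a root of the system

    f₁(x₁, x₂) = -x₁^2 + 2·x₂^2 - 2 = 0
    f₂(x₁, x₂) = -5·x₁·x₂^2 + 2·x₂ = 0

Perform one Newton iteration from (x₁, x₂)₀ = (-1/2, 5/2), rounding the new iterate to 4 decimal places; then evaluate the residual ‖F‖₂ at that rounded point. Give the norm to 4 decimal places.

6.7053

At (-1/2, 5/2): F = (10.2500, 20.6250).
Jacobian J = [[-2·x₁, 4·x₂], [-5·x₂^2, -10·x₁·x₂ + 2]].
At the point, J = [[1.0000, 10.0000], [-31.2500, 14.5000]] (det J = 327.0000).
Solving J·Δ = −F gives Δ = (0.1762, -1.0426).
Then the next iterate is (x₁, x₂)₁ = (-0.3238, 1.4574).
Re-evaluating at (-0.3238, 1.4574): F = (2.143183, 6.353580), so ‖F‖₂ = 6.7053.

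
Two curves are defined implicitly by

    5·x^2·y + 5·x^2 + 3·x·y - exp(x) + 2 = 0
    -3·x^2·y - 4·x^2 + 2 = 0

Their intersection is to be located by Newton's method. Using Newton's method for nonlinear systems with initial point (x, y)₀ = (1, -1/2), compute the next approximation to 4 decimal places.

(0.9162, -0.5270)

At (1, -1/2): F = (0.281718, -0.5000).
Jacobian J = [[10·x·y + 10·x + 3·y - exp(x), 5·x^2 + 3·x], [-6·x·y - 8·x, -3·x^2]].
At the point, J = [[0.781718, 8.0000], [-5.0000, -3.0000]] (det J = 37.654845).
Solving J·Δ = −F gives Δ = (-0.0838, -0.0270).
Then the next iterate is (x, y)₁ = (0.9162, -0.5270).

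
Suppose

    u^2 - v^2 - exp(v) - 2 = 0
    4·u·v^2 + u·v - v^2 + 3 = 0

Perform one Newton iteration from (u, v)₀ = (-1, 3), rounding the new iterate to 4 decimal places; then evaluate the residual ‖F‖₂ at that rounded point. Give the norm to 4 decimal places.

At (-1, 3): F = (-30.085537, -45.0000).
Jacobian J = [[2·u, -2·v - exp(v)], [4·v^2 + v, 8·u·v + u - 2·v]].
At the point, J = [[-2.0000, -26.085537], [39.0000, -31.0000]] (det J = 1079.335940).
Solving J·Δ = −F gives Δ = (0.2235, -1.1705).
Then the next iterate is (u, v)₁ = (-0.7765, 1.8295).
Re-evaluating at (-0.7765, 1.8295): F = (-10.974888, -12.163677), so ‖F‖₂ = 16.3830.

16.3830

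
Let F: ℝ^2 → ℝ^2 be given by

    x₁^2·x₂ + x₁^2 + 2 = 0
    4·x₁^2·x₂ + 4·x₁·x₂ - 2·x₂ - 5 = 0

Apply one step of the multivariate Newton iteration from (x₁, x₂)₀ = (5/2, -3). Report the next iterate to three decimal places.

At (5/2, -3): F = (-10.500, -104.000).
Jacobian J = [[2·x₁·x₂ + 2·x₁, x₁^2], [8·x₁·x₂ + 4·x₂, 4·x₁^2 + 4·x₁ - 2]].
At the point, J = [[-10.000, 6.250], [-72.000, 33.000]] (det J = 120.000).
Solving J·Δ = −F gives Δ = (-2.529, -2.367).
Then the next iterate is (x₁, x₂)₁ = (-0.029, -5.367).

(-0.029, -5.367)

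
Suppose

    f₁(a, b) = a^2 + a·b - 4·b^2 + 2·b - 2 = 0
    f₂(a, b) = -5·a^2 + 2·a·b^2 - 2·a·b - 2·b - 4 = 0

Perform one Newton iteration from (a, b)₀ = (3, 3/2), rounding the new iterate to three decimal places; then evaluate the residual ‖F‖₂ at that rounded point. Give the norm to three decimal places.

At (3, 3/2): F = (5.500, -47.500).
Jacobian J = [[2·a + b, a - 8·b + 2], [-10·a + 2·b^2 - 2·b, 4·a·b - 2·a - 2]].
At the point, J = [[7.500, -7.000], [-28.500, 10.000]] (det J = -124.500).
Solving J·Δ = −F gives Δ = (-2.229, -1.602).
Then the next iterate is (a, b)₁ = (0.771, -0.102).
Re-evaluating at (0.771, -0.102): F = (-1.72982, -6.59488), so ‖F‖₂ = 6.818.

6.818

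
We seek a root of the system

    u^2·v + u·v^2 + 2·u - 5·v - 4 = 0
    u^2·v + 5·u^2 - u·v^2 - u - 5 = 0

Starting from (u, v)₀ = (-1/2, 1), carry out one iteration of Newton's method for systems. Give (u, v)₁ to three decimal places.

(-1.125, -1.000)

At (-1/2, 1): F = (-10.250, -2.500).
Jacobian J = [[2·u·v + v^2 + 2, u^2 + 2·u·v - 5], [2·u·v + 10·u - v^2 - 1, u^2 - 2·u·v]].
At the point, J = [[2.000, -5.750], [-8.000, 1.250]] (det J = -43.500).
Solving J·Δ = −F gives Δ = (-0.625, -2.000).
Then the next iterate is (u, v)₁ = (-1.125, -1.000).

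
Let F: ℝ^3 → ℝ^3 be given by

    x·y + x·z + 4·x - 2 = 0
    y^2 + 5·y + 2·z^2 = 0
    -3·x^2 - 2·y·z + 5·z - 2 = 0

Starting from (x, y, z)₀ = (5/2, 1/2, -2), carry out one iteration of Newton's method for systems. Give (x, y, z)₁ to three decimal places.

(0.629, -0.170, -1.159)

At (5/2, 1/2, -2): F = (4.250, 10.750, -28.750).
Jacobian J = [[y + z + 4, x, x], [0, 2·y + 5, 4·z], [-6·x, -2·z, -2·y + 5]].
At the point, J = [[2.500, 2.500, 2.500], [0.000, 6.000, -8.000], [-15.000, 4.000, 4.000]] (det J = 665.000).
Solving J·Δ = −F gives Δ = (-1.871, -0.670, 0.841).
Then the next iterate is (x, y, z)₁ = (0.629, -0.170, -1.159).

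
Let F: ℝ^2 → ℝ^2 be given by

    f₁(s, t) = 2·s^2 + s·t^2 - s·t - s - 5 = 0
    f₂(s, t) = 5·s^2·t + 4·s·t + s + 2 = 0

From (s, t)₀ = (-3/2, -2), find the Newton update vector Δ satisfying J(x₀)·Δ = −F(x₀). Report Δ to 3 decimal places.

(0.186, 1.091)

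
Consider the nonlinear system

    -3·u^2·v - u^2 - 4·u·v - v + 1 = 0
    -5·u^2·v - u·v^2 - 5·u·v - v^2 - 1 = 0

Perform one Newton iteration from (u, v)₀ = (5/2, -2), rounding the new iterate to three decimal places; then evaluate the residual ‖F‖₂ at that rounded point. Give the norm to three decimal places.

25.679

At (5/2, -2): F = (54.250, 72.500).
Jacobian J = [[-6·u·v - 2·u - 4·v, -3·u^2 - 4·u - 1], [-10·u·v - v^2 - 5·v, -5·u^2 - 2·u·v - 5·u - 2·v]].
At the point, J = [[33.000, -29.750], [56.000, -29.750]] (det J = 684.250).
Solving J·Δ = −F gives Δ = (-0.793, 0.943).
Then the next iterate is (u, v)₁ = (1.707, -1.057).
Re-evaluating at (1.707, -1.057): F = (15.60016, 20.39679), so ‖F‖₂ = 25.679.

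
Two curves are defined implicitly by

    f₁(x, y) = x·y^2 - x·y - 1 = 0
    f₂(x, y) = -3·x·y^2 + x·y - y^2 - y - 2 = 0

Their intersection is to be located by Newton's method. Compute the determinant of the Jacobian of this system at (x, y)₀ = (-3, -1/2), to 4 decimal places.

J = [[y^2 - y, 2·x·y - x], [-3·y^2 + y, -6·x·y + x - 2·y - 1]].
At the point, J = [[0.7500, 6.0000], [-1.2500, -12.0000]].
det J = -1.5000.

-1.5000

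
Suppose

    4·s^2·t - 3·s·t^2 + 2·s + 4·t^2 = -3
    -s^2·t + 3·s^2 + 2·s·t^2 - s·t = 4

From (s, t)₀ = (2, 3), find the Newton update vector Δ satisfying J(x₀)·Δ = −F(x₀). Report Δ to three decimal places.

(-1.588, -0.121)

At (2, 3): F = (37.000, 26.000).
Jacobian J = [[8·s·t - 3·t^2 + 2, 4·s^2 - 6·s·t + 8·t], [-2·s·t + 6·s + 2·t^2 - t, -s^2 + 4·s·t - s]].
At the point, J = [[23.000, 4.000], [15.000, 18.000]] (det J = 354.000).
Solving J·Δ = −F gives Δ = (-1.588, -0.121).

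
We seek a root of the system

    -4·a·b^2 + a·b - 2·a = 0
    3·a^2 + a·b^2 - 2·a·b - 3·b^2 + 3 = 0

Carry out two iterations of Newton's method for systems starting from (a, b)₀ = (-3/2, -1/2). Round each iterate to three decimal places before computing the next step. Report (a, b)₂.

At (-3/2, -1/2): F = (5.250, 7.125).
Jacobian J = [[-4·b^2 + b - 2, -8·a·b + a], [6·a + b^2 - 2·b, 2·a·b - 2·a - 6·b]].
At the point, J = [[-3.500, -7.500], [-7.750, 7.500]] (det J = -84.375).
Solving J·Δ = −F gives Δ = (1.100, 0.187).
Then the next iterate is (a, b)₁ = (-0.400, -0.313).
Round to (-0.400, -0.313) and repeat: F = (1.08195, 2.89651), J = [[-2.70488, -1.40160], [-1.67603, 2.92840]].
Δ = (0.704, -0.586), so (a, b)₂ = (0.304, -0.899).

(0.304, -0.899)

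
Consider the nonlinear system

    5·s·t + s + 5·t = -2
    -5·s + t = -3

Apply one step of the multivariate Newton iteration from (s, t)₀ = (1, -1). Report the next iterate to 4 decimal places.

(0.5000, -0.5000)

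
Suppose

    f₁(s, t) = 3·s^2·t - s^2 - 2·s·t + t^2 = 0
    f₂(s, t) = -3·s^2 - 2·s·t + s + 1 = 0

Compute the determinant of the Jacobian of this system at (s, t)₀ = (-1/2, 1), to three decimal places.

-11.500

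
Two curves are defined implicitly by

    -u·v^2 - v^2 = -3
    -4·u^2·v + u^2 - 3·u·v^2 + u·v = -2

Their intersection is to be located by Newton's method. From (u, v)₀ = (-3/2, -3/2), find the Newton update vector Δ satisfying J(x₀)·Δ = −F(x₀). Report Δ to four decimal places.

(5.3148, -5.2222)

At (-3/2, -3/2): F = (4.1250, 30.1250).
Jacobian J = [[-v^2, -2·u·v - 2·v], [-8·u·v + 2·u - 3·v^2 + v, -4·u^2 - 6·u·v + u]].
At the point, J = [[-2.2500, -1.5000], [-29.2500, -24.0000]] (det J = 10.1250).
Solving J·Δ = −F gives Δ = (5.3148, -5.2222).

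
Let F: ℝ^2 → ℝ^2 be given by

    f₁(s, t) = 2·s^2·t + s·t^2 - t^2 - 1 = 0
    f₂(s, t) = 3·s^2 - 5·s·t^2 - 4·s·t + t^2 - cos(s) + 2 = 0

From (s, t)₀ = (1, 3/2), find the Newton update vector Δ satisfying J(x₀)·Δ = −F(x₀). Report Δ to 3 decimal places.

(-0.098, -0.595)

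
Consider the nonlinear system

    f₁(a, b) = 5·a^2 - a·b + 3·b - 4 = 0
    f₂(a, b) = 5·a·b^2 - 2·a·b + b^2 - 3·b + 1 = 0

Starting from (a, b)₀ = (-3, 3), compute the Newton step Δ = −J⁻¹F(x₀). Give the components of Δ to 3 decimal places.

(1.674, -0.626)

At (-3, 3): F = (59.000, -116.000).
Jacobian J = [[10·a - b, -a + 3], [5·b^2 - 2·b, 10·a·b - 2·a + 2·b - 3]].
At the point, J = [[-33.000, 6.000], [39.000, -81.000]] (det J = 2439.000).
Solving J·Δ = −F gives Δ = (1.674, -0.626).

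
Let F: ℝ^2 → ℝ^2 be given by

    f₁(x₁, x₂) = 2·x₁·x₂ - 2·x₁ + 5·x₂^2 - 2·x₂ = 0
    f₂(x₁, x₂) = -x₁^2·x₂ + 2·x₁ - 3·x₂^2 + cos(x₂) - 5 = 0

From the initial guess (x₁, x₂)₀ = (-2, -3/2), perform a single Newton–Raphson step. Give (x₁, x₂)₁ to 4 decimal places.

(-2.5073, -0.2245)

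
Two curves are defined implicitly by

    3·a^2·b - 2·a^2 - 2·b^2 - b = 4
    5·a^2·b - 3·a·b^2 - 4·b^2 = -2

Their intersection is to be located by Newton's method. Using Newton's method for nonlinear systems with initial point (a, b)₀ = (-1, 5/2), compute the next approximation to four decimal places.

(-0.8114, 0.5532)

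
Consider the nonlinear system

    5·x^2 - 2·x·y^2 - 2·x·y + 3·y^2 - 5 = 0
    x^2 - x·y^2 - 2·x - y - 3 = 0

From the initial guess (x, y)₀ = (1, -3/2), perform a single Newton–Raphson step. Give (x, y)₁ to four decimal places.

At (1, -3/2): F = (5.2500, -4.7500).
Jacobian J = [[10·x - 2·y^2 - 2·y, -4·x·y - 2·x + 6·y], [2·x - y^2 - 2, -2·x·y - 1]].
At the point, J = [[8.5000, -5.0000], [-2.2500, 2.0000]] (det J = 5.7500).
Solving J·Δ = −F gives Δ = (2.3043, 4.9674).
Then the next iterate is (x, y)₁ = (3.3043, 3.4674).

(3.3043, 3.4674)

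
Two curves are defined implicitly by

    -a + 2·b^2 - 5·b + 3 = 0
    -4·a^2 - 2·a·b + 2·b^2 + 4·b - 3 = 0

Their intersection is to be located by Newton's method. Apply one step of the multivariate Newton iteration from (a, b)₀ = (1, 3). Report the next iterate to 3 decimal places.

(1.583, 2.369)

At (1, 3): F = (5.000, 17.000).
Jacobian J = [[-1, 4·b - 5], [-8·a - 2·b, -2·a + 4·b + 4]].
At the point, J = [[-1.000, 7.000], [-14.000, 14.000]] (det J = 84.000).
Solving J·Δ = −F gives Δ = (0.583, -0.631).
Then the next iterate is (a, b)₁ = (1.583, 2.369).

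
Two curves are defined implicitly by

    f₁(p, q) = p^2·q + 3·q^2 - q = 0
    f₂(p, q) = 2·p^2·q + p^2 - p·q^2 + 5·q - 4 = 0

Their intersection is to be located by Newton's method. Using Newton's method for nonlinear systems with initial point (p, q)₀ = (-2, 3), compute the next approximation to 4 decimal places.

At (-2, 3): F = (36.0000, 57.0000).
Jacobian J = [[2·p·q, p^2 + 6·q - 1], [4·p·q + 2·p - q^2, 2·p^2 - 2·p·q + 5]].
At the point, J = [[-12.0000, 21.0000], [-37.0000, 25.0000]] (det J = 477.0000).
Solving J·Δ = −F gives Δ = (0.6226, -1.3585).
Then the next iterate is (p, q)₁ = (-1.3774, 1.6415).

(-1.3774, 1.6415)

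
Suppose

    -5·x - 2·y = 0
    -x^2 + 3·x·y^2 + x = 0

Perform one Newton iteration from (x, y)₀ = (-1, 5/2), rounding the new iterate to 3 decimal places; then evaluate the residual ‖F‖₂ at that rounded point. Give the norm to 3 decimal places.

6.215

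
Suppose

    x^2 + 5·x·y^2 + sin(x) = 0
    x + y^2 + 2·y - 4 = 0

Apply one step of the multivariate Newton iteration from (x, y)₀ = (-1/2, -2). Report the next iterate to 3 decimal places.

(0.816, -3.592)

At (-1/2, -2): F = (-10.22943, -4.500).
Jacobian J = [[2·x + 5·y^2 + cos(x), 10·x·y], [1, 2·y + 2]].
At the point, J = [[19.87758, 10.000], [1.000, -2.000]] (det J = -49.75517).
Solving J·Δ = −F gives Δ = (1.316, -1.592).
Then the next iterate is (x, y)₁ = (0.816, -3.592).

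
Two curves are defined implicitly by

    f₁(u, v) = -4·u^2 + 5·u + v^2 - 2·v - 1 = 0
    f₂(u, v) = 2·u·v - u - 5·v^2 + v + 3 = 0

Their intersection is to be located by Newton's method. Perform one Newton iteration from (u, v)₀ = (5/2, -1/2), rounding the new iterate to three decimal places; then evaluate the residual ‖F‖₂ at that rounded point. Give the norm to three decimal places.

2.921

At (5/2, -1/2): F = (-12.250, -3.750).
Jacobian J = [[-8·u + 5, 2·v - 2], [2·v - 1, 2·u - 10·v + 1]].
At the point, J = [[-15.000, -3.000], [-2.000, 11.000]] (det J = -171.000).
Solving J·Δ = −F gives Δ = (-0.854, 0.186).
Then the next iterate is (u, v)₁ = (1.646, -0.314).
Re-evaluating at (1.646, -0.314): F = (-2.88067, -0.48667), so ‖F‖₂ = 2.921.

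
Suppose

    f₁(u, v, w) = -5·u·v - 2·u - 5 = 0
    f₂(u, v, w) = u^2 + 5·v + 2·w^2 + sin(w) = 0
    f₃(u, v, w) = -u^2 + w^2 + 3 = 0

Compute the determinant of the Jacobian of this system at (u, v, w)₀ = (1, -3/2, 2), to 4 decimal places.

225.8385

J = [[-5·v - 2, -5·u, 0], [2·u, 5, 4·w + cos(w)], [-2·u, 0, 2·w]].
At the point, J = [[5.5000, -5.0000, 0.0000], [2.0000, 5.0000, 7.583853], [-2.0000, 0.0000, 4.0000]].
det J = 225.8385.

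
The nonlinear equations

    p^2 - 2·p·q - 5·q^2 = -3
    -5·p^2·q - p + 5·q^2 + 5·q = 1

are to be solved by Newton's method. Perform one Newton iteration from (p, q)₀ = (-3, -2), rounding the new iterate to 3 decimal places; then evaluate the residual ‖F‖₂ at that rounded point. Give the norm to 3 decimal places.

At (-3, -2): F = (-20.000, 102.000).
Jacobian J = [[2·p - 2·q, -2·p - 10·q], [-10·p·q - 1, -5·p^2 + 10·q + 5]].
At the point, J = [[-2.000, 26.000], [-61.000, -60.000]] (det J = 1706.000).
Solving J·Δ = −F gives Δ = (0.851, 0.835).
Then the next iterate is (p, q)₁ = (-2.149, -1.165).
Re-evaluating at (-2.149, -1.165): F = (-4.17509, 29.01115), so ‖F‖₂ = 29.310.

29.310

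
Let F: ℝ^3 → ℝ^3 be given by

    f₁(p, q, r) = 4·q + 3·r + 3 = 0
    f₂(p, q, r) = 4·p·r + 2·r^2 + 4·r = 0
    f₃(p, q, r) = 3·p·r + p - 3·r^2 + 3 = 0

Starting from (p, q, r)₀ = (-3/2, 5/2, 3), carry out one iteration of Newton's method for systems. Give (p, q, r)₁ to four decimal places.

(-1.1757, -1.8081, 1.4108)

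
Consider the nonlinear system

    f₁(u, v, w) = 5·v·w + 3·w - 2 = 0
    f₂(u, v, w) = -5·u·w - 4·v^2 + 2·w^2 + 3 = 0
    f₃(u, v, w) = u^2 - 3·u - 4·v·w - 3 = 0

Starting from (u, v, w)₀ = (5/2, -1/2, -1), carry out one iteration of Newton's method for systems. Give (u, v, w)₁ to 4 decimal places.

At (5/2, -1/2, -1): F = (-2.5000, 16.5000, -6.2500).
Jacobian J = [[0, 5·w, 5·v + 3], [-5·w, -8·v, -5·u + 4·w], [2·u - 3, -4·w, -4·v]].
At the point, J = [[0.0000, -5.0000, 0.5000], [5.0000, 4.0000, -16.5000], [2.0000, 4.0000, 2.0000]] (det J = 221.0000).
Solving J·Δ = −F gives Δ = (2.2178, -0.3411, 1.5894).
Then the next iterate is (u, v, w)₁ = (4.7178, -0.8411, 0.5894).

(4.7178, -0.8411, 0.5894)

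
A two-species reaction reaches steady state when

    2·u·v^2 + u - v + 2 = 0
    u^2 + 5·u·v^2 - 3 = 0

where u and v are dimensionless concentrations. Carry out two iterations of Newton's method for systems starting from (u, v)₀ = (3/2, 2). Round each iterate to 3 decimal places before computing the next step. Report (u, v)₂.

At (3/2, 2): F = (13.500, 29.250).
Jacobian J = [[2·v^2 + 1, 4·u·v - 1], [2·u + 5·v^2, 10·u·v]].
At the point, J = [[9.000, 11.000], [23.000, 30.000]] (det J = 17.000).
Solving J·Δ = −F gives Δ = (-4.897, 2.779).
Then the next iterate is (u, v)₁ = (-3.397, 4.779).
Round to (-3.397, 4.779) and repeat: F = (-161.34309, -379.37811), J = [[46.67768, -65.93705], [107.40020, -162.34263]].
Δ = (2.374, -0.766), so (u, v)₂ = (-1.023, 4.013).

(-1.023, 4.013)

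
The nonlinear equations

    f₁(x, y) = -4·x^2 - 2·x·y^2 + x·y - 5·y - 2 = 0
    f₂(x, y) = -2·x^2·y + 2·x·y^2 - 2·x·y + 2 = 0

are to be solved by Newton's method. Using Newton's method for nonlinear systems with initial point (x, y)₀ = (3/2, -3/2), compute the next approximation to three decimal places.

At (3/2, -3/2): F = (-12.500, 20.000).
Jacobian J = [[-8·x - 2·y^2 + y, -4·x·y + x - 5], [-4·x·y + 2·y^2 - 2·y, -2·x^2 + 4·x·y - 2·x]].
At the point, J = [[-18.000, 5.500], [16.500, -16.500]] (det J = 206.250).
Solving J·Δ = −F gives Δ = (-0.467, 0.745).
Then the next iterate is (x, y)₁ = (1.033, -0.755).

(1.033, -0.755)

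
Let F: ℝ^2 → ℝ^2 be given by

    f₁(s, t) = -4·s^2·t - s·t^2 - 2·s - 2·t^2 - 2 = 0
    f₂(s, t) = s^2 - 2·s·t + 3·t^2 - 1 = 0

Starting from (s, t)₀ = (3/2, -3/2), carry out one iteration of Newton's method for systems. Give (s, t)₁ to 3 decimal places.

(1.349, -0.534)

At (3/2, -3/2): F = (0.625, 12.500).
Jacobian J = [[-8·s·t - t^2 - 2, -4·s^2 - 2·s·t - 4·t], [2·s - 2·t, -2·s + 6·t]].
At the point, J = [[13.750, 1.500], [6.000, -12.000]] (det J = -174.000).
Solving J·Δ = −F gives Δ = (-0.151, 0.966).
Then the next iterate is (s, t)₁ = (1.349, -0.534).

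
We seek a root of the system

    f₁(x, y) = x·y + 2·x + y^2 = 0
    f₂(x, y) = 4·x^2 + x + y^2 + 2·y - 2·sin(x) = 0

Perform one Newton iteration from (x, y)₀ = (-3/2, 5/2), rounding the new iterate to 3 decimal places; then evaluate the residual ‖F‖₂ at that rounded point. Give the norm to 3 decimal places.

5.190

At (-3/2, 5/2): F = (-0.500, 20.74499).
Jacobian J = [[y + 2, x + 2·y], [8·x - 2·cos(x) + 1, 2·y + 2]].
At the point, J = [[4.500, 3.500], [-11.14147, 7.000]] (det J = 70.49516).
Solving J·Δ = −F gives Δ = (1.080, -1.245).
Then the next iterate is (x, y)₁ = (-0.420, 1.255).
Re-evaluating at (-0.420, 1.255): F = (0.20792, 5.18615), so ‖F‖₂ = 5.190.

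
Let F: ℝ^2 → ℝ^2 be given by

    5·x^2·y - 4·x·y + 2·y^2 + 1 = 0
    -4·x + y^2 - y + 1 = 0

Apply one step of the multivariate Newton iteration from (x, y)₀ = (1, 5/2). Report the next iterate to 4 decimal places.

At (1, 5/2): F = (16.0000, 0.7500).
Jacobian J = [[10·x·y - 4·y, 5·x^2 - 4·x + 4·y], [-4, 2·y - 1]].
At the point, J = [[15.0000, 11.0000], [-4.0000, 4.0000]] (det J = 104.0000).
Solving J·Δ = −F gives Δ = (-0.5361, -0.7236).
Then the next iterate is (x, y)₁ = (0.4639, 1.7764).

(0.4639, 1.7764)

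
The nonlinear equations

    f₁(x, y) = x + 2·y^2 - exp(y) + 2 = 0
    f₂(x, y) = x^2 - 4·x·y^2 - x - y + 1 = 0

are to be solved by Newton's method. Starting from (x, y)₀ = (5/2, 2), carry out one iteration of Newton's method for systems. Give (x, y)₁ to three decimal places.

(-3.048, 2.715)

At (5/2, 2): F = (5.11094, -37.250).
Jacobian J = [[1, 4·y - exp(y)], [2·x - 4·y^2 - 1, -8·x·y - 1]].
At the point, J = [[1.000, 0.61094], [-12.000, -41.000]] (det J = -33.66867).
Solving J·Δ = −F gives Δ = (-5.548, 0.715).
Then the next iterate is (x, y)₁ = (-3.048, 2.715).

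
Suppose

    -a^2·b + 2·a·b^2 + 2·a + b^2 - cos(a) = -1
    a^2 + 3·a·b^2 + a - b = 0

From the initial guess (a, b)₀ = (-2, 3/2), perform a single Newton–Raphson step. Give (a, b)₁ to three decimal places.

(-1.287, 0.957)

At (-2, 3/2): F = (-15.33385, -13.000).
Jacobian J = [[-2·a·b + 2·b^2 + sin(a) + 2, -a^2 + 4·a·b + 2·b], [2·a + 3·b^2 + 1, 6·a·b - 1]].
At the point, J = [[11.59070, -13.000], [3.750, -19.000]] (det J = -171.47335).
Solving J·Δ = −F gives Δ = (0.713, -0.543).
Then the next iterate is (a, b)₁ = (-1.287, 0.957).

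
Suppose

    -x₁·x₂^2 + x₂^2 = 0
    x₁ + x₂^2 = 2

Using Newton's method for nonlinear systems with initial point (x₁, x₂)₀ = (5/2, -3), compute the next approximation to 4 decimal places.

At (5/2, -3): F = (-13.5000, 9.5000).
Jacobian J = [[-x₂^2, -2·x₁·x₂ + 2·x₂], [1, 2·x₂]].
At the point, J = [[-9.0000, 9.0000], [1.0000, -6.0000]] (det J = 45.0000).
Solving J·Δ = −F gives Δ = (0.1000, 1.6000).
Then the next iterate is (x₁, x₂)₁ = (2.6000, -1.4000).

(2.6000, -1.4000)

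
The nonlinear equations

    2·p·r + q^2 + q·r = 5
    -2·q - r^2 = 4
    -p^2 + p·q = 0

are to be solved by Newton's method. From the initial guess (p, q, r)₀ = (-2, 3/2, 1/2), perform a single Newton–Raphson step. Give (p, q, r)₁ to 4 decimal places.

At (-2, 3/2, 1/2): F = (-4.0000, -7.2500, -7.0000).
Jacobian J = [[2·r, 2·q + r, 2·p + q], [0, -2, -2·r], [-2·p + q, p, 0]].
At the point, J = [[1.0000, 3.5000, -2.5000], [0.0000, -2.0000, -1.0000], [5.5000, -2.0000, 0.0000]] (det J = -48.7500).
Solving J·Δ = −F gives Δ = (0.6410, -1.7372, -3.7756).
Then the next iterate is (p, q, r)₁ = (-1.3590, -0.2372, -3.2756).

(-1.3590, -0.2372, -3.2756)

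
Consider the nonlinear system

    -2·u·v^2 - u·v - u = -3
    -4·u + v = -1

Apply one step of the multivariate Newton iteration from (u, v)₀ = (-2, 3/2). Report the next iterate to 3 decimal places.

(0.653, 1.612)

At (-2, 3/2): F = (17.000, 10.500).
Jacobian J = [[-2·v^2 - v - 1, -4·u·v - u], [-4, 1]].
At the point, J = [[-7.000, 14.000], [-4.000, 1.000]] (det J = 49.000).
Solving J·Δ = −F gives Δ = (2.653, 0.112).
Then the next iterate is (u, v)₁ = (0.653, 1.612).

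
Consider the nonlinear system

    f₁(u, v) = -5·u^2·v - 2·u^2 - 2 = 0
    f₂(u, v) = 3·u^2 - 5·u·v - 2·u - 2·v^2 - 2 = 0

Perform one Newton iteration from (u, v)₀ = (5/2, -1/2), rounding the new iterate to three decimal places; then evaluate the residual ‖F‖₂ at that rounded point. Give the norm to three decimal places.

At (5/2, -1/2): F = (1.125, 17.500).
Jacobian J = [[-10·u·v - 4·u, -5·u^2], [6·u - 5·v - 2, -5·u - 4·v]].
At the point, J = [[2.500, -31.250], [15.500, -10.500]] (det J = 458.125).
Solving J·Δ = −F gives Δ = (-1.168, -0.057).
Then the next iterate is (u, v)₁ = (1.332, -0.557).
Re-evaluating at (1.332, -0.557): F = (-0.60723, 3.74779), so ‖F‖₂ = 3.797.

3.797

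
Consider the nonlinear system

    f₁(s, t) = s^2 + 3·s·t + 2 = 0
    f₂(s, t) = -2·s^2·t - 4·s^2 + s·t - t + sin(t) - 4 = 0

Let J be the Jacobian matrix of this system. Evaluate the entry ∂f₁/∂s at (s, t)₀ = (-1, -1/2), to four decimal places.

-3.5000

∂f₁/∂s = 2·s + 3·t.
At (-1, -1/2) this is -3.5000.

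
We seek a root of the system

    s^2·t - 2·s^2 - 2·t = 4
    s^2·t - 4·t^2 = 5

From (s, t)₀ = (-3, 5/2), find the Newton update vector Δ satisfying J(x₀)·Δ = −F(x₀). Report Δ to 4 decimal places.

(-0.7391, 0.3261)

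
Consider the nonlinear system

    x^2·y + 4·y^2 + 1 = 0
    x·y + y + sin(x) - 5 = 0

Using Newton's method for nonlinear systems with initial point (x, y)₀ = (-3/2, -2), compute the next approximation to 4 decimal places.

At (-3/2, -2): F = (12.5000, -4.997495).
Jacobian J = [[2·x·y, x^2 + 8·y], [y + cos(x), x + 1]].
At the point, J = [[6.0000, -13.7500], [-1.929263, -0.5000]] (det J = -29.527363).
Solving J·Δ = −F gives Δ = (-2.5389, -0.1988).
Then the next iterate is (x, y)₁ = (-4.0389, -2.1988).

(-4.0389, -2.1988)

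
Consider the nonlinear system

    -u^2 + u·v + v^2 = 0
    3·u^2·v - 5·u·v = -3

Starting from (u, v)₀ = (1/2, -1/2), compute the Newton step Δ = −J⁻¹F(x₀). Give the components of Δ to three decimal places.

(-0.760, 1.780)

At (1/2, -1/2): F = (-0.250, 3.875).
Jacobian J = [[-2·u + v, u + 2·v], [6·u·v - 5·v, 3·u^2 - 5·u]].
At the point, J = [[-1.500, -0.500], [1.000, -1.750]] (det J = 3.125).
Solving J·Δ = −F gives Δ = (-0.760, 1.780).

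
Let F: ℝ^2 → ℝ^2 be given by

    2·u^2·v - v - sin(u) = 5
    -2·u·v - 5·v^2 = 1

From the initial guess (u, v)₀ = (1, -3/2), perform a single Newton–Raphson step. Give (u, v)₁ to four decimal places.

(0.0208, -0.5625)

At (1, -3/2): F = (-7.341471, -9.2500).
Jacobian J = [[4·u·v - cos(u), 2·u^2 - 1], [-2·v, -2·u - 10·v]].
At the point, J = [[-6.540302, 1.0000], [3.0000, 13.0000]] (det J = -88.023930).
Solving J·Δ = −F gives Δ = (-0.9792, 0.9375).
Then the next iterate is (u, v)₁ = (0.0208, -0.5625).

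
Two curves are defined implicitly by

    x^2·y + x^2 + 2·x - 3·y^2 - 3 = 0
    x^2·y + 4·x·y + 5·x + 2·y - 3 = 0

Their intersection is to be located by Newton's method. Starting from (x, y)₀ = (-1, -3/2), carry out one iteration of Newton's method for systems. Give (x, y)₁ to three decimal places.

(2.359, -1.283)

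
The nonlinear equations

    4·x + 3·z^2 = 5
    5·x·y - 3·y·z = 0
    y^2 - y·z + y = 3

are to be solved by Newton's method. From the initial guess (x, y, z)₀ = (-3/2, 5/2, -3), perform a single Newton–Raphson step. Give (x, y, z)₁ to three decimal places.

(-1.065, 1.302, -2.014)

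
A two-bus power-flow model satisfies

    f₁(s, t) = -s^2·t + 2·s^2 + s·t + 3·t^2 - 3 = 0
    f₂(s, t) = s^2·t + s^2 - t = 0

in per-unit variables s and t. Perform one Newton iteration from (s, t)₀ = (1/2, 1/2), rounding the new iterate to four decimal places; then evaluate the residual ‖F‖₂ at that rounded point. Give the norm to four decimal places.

At (1/2, 1/2): F = (-1.6250, -0.1250).
Jacobian J = [[-2·s·t + 4·s + t, -s^2 + s + 6·t], [2·s·t + 2·s, s^2 - 1]].
At the point, J = [[2.0000, 3.2500], [1.5000, -0.7500]] (det J = -6.3750).
Solving J·Δ = −F gives Δ = (0.2549, 0.3431).
Then the next iterate is (s, t)₁ = (0.7549, 0.8431).
Re-evaluating at (0.7549, 0.8431): F = (0.428196, 0.207235), so ‖F‖₂ = 0.4757.

0.4757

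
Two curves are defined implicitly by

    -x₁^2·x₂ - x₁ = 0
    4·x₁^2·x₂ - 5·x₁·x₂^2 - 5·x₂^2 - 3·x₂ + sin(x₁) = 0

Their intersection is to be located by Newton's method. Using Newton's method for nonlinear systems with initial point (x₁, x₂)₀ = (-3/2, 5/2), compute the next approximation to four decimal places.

(-2.0545, -0.9353)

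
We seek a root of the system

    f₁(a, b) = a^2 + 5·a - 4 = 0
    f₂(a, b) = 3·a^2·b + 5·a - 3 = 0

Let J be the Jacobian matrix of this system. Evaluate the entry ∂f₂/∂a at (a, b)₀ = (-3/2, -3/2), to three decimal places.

18.500

∂f₂/∂a = 6·a·b + 5.
At (-3/2, -3/2) this is 18.500.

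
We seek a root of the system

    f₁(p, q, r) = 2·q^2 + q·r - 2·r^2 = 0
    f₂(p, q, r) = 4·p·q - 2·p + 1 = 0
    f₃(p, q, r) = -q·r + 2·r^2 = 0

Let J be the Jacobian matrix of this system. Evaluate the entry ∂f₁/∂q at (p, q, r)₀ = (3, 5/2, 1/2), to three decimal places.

10.500

∂f₁/∂q = 4·q + r.
At (3, 5/2, 1/2) this is 10.500.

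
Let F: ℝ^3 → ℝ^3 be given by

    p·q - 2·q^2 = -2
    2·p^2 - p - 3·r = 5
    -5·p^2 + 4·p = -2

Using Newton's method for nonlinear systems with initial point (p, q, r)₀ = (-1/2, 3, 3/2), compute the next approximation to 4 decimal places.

(-0.3611, 1.6333, -1.4722)

At (-1/2, 3, 3/2): F = (-17.5000, -8.5000, -1.2500).
Jacobian J = [[q, p - 4·q, 0], [4·p - 1, 0, -3], [-10·p + 4, 0, 0]].
At the point, J = [[3.0000, -12.5000, 0.0000], [-3.0000, 0.0000, -3.0000], [9.0000, 0.0000, 0.0000]] (det J = 337.5000).
Solving J·Δ = −F gives Δ = (0.1389, -1.3667, -2.9722).
Then the next iterate is (p, q, r)₁ = (-0.3611, 1.6333, -1.4722).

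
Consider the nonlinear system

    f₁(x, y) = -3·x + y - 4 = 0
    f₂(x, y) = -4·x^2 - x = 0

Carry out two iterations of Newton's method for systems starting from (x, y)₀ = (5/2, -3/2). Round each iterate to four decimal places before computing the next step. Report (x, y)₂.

(0.5387, 5.6161)

At (5/2, -3/2): F = (-13.0000, -27.5000).
Jacobian J = [[-3, 1], [-8·x - 1, 0]].
At the point, J = [[-3.0000, 1.0000], [-21.0000, 0.0000]] (det J = 21.0000).
Solving J·Δ = −F gives Δ = (-1.3095, 9.0714).
Then the next iterate is (x, y)₁ = (1.1905, 7.5714).
Round to (1.1905, 7.5714) and repeat: F = (-0.0001, -6.859661), J = [[-3.0000, 1.0000], [-10.5240, 0.0000]].
Δ = (-0.6518, -1.9553), so (x, y)₂ = (0.5387, 5.6161).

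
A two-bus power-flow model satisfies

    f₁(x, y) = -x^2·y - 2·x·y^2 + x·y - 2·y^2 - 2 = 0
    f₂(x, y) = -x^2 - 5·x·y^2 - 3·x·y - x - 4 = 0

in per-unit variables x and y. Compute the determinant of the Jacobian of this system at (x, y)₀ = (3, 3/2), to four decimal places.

J = [[-2·x·y - 2·y^2 + y, -x^2 - 4·x·y + x - 4·y], [-2·x - 5·y^2 - 3·y - 1, -10·x·y - 3·x]].
At the point, J = [[-12.0000, -30.0000], [-22.7500, -54.0000]].
det J = -34.5000.

-34.5000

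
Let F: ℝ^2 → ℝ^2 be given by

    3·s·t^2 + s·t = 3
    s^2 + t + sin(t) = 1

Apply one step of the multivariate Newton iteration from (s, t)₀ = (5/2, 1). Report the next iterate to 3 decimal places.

(1.107, 0.918)

At (5/2, 1): F = (7.000, 7.09147).
Jacobian J = [[3·t^2 + t, 6·s·t + s], [2·s, cos(t) + 1]].
At the point, J = [[4.000, 17.500], [5.000, 1.54030]] (det J = -81.33879).
Solving J·Δ = −F gives Δ = (-1.393, -0.082).
Then the next iterate is (s, t)₁ = (1.107, 0.918).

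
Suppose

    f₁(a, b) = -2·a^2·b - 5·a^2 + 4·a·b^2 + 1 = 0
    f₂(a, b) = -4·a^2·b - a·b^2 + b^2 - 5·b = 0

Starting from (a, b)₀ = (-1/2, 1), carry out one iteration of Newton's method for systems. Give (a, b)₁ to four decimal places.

(-1.1154, -1.1154)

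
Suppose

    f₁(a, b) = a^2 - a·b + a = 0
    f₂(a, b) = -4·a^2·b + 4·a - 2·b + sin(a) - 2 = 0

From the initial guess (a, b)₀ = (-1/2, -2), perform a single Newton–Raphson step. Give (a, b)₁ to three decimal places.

At (-1/2, -2): F = (-1.250, 1.52057).
Jacobian J = [[2·a - b + 1, -a], [-8·a·b + cos(a) + 4, -4·a^2 - 2]].
At the point, J = [[2.000, 0.500], [-3.12242, -3.000]] (det J = -4.43879).
Solving J·Δ = −F gives Δ = (0.674, -0.194).
Then the next iterate is (a, b)₁ = (0.174, -2.194).

(0.174, -2.194)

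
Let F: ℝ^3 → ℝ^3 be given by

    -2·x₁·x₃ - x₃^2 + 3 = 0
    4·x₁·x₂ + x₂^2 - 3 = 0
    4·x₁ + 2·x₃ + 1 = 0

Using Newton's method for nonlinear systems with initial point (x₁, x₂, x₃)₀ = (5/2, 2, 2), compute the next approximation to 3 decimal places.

At (5/2, 2, 2): F = (-11.000, 21.000, 15.000).
Jacobian J = [[-2·x₃, 0, -2·x₁ - 2·x₃], [4·x₂, 4·x₁ + 2·x₂, 0], [4, 0, 2]].
At the point, J = [[-4.000, 0.000, -9.000], [8.000, 14.000, 0.000], [4.000, 0.000, 2.000]] (det J = 392.000).
Solving J·Δ = −F gives Δ = (-4.036, 0.806, 0.571).
Then the next iterate is (x₁, x₂, x₃)₁ = (-1.536, 2.806, 2.571).

(-1.536, 2.806, 2.571)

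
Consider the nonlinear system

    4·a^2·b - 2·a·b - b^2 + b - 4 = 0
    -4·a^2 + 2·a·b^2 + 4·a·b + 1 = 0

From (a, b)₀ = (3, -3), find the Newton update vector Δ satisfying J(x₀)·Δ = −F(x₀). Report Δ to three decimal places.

(-1.410, 0.349)

At (3, -3): F = (-106.000, -17.000).
Jacobian J = [[8·a·b - 2·b, 4·a^2 - 2·a - 2·b + 1], [-8·a + 2·b^2 + 4·b, 4·a·b + 4·a]].
At the point, J = [[-66.000, 37.000], [-18.000, -24.000]] (det J = 2250.000).
Solving J·Δ = −F gives Δ = (-1.410, 0.349).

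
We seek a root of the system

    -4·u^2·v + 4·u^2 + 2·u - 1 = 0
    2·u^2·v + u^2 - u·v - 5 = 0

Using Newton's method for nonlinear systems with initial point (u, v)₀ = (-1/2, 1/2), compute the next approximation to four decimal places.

(-2.8000, -1.0000)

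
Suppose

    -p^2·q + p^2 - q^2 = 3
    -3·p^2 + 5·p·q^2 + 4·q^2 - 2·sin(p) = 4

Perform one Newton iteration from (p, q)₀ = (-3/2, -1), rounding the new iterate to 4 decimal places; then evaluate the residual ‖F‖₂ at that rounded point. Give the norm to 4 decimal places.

10.8833

At (-3/2, -1): F = (0.5000, -12.255010).
Jacobian J = [[-2·p·q + 2·p, -p^2 - 2·q], [-6·p + 5·q^2 - 2·cos(p), 10·p·q + 8·q]].
At the point, J = [[-6.0000, -0.2500], [13.858526, 7.0000]] (det J = -38.535369).
Solving J·Δ = −F gives Δ = (0.0113, 1.7283).
Then the next iterate is (p, q)₁ = (-1.4887, 0.7283).
Re-evaluating at (-1.4887, 0.7283): F = (-2.928272, -10.481923), so ‖F‖₂ = 10.8833.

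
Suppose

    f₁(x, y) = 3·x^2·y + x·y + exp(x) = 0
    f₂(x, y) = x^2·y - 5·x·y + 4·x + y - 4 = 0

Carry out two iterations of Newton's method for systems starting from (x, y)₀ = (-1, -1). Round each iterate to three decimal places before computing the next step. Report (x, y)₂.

At (-1, -1): F = (-1.63212, -15.000).
Jacobian J = [[6·x·y + y + exp(x), 3·x^2 + x], [2·x·y - 5·y + 4, x^2 - 5·x + 1]].
At the point, J = [[5.36788, 2.000], [11.000, 7.000]] (det J = 15.57516).
Solving J·Δ = −F gives Δ = (-1.193, 4.017).
Then the next iterate is (x, y)₁ = (-2.193, 3.017).
Round to (-2.193, 3.017) and repeat: F = (37.02381, 37.83591), J = [[-36.56910, 12.23475], [-24.31756, 16.77425]].
Δ = (0.501, -1.530), so (x, y)₂ = (-1.692, 1.487).

(-1.692, 1.487)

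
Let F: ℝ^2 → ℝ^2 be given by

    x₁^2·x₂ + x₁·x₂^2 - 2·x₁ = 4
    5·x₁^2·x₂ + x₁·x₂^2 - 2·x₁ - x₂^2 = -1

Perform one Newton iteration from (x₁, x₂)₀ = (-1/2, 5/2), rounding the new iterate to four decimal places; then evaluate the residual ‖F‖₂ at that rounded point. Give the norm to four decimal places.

At (-1/2, 5/2): F = (-5.5000, -4.2500).
Jacobian J = [[2·x₁·x₂ + x₂^2 - 2, x₁^2 + 2·x₁·x₂], [10·x₁·x₂ + x₂^2 - 2, 5·x₁^2 + 2·x₁·x₂ - 2·x₂]].
At the point, J = [[1.7500, -2.2500], [-8.2500, -6.2500]] (det J = -29.5000).
Solving J·Δ = −F gives Δ = (0.8411, -1.7903).
Then the next iterate is (x₁, x₂)₁ = (0.3411, 0.7097).
Re-evaluating at (0.3411, 0.7097): F = (-4.427824, 0.398794), so ‖F‖₂ = 4.4457.

4.4457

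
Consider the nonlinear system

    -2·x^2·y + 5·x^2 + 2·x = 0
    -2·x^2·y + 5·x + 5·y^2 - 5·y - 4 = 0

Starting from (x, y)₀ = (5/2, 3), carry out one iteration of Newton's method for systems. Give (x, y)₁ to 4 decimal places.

(2.4911, 2.9021)

At (5/2, 3): F = (-1.2500, 1.0000).
Jacobian J = [[-4·x·y + 10·x + 2, -2·x^2], [-4·x·y + 5, -2·x^2 + 10·y - 5]].
At the point, J = [[-3.0000, -12.5000], [-25.0000, 12.5000]] (det J = -350.0000).
Solving J·Δ = −F gives Δ = (-0.0089, -0.0979).
Then the next iterate is (x, y)₁ = (2.4911, 2.9021).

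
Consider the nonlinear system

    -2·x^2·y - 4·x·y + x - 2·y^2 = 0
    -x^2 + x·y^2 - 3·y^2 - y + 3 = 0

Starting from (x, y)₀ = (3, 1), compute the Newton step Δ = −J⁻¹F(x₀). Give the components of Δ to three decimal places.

At (3, 1): F = (-29.000, -7.000).
Jacobian J = [[-4·x·y - 4·y + 1, -2·x^2 - 4·x - 4·y], [-2·x + y^2, 2·x·y - 6·y - 1]].
At the point, J = [[-15.000, -34.000], [-5.000, -1.000]] (det J = -155.000).
Solving J·Δ = −F gives Δ = (-1.348, -0.258).

(-1.348, -0.258)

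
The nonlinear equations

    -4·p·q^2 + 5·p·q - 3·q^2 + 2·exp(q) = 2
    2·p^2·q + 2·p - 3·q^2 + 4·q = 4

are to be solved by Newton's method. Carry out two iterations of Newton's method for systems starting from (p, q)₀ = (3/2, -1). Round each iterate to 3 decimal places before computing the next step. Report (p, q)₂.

(-0.412, 1.455)

At (3/2, -1): F = (-17.76424, -12.500).
Jacobian J = [[-4·q^2 + 5·q, -8·p·q + 5·p - 6·q + 2·exp(q)], [4·p·q + 2, 2·p^2 - 6·q + 4]].
At the point, J = [[-9.000, 26.23576], [-4.000, 14.500]] (det J = -25.55696).
Solving J·Δ = −F gives Δ = (2.753, 1.622).
Then the next iterate is (p, q)₁ = (4.253, 0.622).
Round to (4.253, 0.622) and repeat: F = (7.20981, 28.33483), J = [[1.56246, 0.09537], [12.58146, 36.44402]].
Δ = (-4.665, 0.833), so (p, q)₂ = (-0.412, 1.455).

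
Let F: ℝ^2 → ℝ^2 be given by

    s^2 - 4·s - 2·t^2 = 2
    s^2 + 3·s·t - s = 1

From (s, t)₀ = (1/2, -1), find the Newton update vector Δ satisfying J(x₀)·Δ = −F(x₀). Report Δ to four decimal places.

(-0.3167, 1.2000)

At (1/2, -1): F = (-5.7500, -2.7500).
Jacobian J = [[2·s - 4, -4·t], [2·s + 3·t - 1, 3·s]].
At the point, J = [[-3.0000, 4.0000], [-3.0000, 1.5000]] (det J = 7.5000).
Solving J·Δ = −F gives Δ = (-0.3167, 1.2000).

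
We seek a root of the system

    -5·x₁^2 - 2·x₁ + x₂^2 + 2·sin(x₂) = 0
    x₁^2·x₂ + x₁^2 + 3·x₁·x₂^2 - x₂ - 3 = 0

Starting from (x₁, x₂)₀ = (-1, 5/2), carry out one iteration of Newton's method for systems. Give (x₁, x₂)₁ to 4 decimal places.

At (-1, 5/2): F = (4.446944, -20.7500).
Jacobian J = [[-10·x₁ - 2, 2·x₂ + 2·cos(x₂)], [2·x₁·x₂ + 2·x₁ + 3·x₂^2, x₁^2 + 6·x₁·x₂ - 1]].
At the point, J = [[8.0000, 3.397713], [11.7500, -15.0000]] (det J = -159.923125).
Solving J·Δ = −F gives Δ = (0.0238, -1.3647).
Then the next iterate is (x₁, x₂)₁ = (-0.9762, 1.1353).

(-0.9762, 1.1353)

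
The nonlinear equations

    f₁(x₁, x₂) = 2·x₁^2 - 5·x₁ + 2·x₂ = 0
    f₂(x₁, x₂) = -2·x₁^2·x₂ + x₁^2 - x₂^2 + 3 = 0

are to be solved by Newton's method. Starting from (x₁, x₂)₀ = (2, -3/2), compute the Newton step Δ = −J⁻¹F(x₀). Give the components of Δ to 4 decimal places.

At (2, -3/2): F = (-5.0000, 16.7500).
Jacobian J = [[4·x₁ - 5, 2], [-4·x₁·x₂ + 2·x₁, -2·x₁^2 - 2·x₂]].
At the point, J = [[3.0000, 2.0000], [16.0000, -5.0000]] (det J = -47.0000).
Solving J·Δ = −F gives Δ = (-0.1809, 2.7713).

(-0.1809, 2.7713)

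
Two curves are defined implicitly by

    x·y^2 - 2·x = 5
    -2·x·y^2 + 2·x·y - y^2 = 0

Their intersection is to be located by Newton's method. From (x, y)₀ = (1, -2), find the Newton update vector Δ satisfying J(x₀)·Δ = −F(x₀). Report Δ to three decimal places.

At (1, -2): F = (-3.000, -16.000).
Jacobian J = [[y^2 - 2, 2·x·y], [-2·y^2 + 2·y, -4·x·y + 2·x - 2·y]].
At the point, J = [[2.000, -4.000], [-12.000, 14.000]] (det J = -20.000).
Solving J·Δ = −F gives Δ = (-5.300, -3.400).

(-5.300, -3.400)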